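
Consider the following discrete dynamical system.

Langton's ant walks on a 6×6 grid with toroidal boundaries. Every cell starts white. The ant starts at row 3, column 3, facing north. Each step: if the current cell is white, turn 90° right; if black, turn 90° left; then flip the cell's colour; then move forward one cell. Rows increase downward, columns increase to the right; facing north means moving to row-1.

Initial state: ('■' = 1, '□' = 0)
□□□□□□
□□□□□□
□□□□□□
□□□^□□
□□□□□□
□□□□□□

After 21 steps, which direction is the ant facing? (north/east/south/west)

k=0  □□□□□□
□□□□□□
□□□□□□
□□□^□□
□□□□□□
□□□□□□
k=1  □□□□□□
□□□□□□
□□□□□□
□□□■>□
□□□□□□
□□□□□□
k=2  □□□□□□
□□□□□□
□□□□□□
□□□■■□
□□□□v□
□□□□□□
k=3  □□□□□□
□□□□□□
□□□□□□
□□□■■□
□□□<■□
□□□□□□
k=4  □□□□□□
□□□□□□
□□□□□□
□□□^■□
□□□■■□
□□□□□□
k=5  □□□□□□
□□□□□□
□□□□□□
□□<□■□
□□□■■□
□□□□□□
k=6  □□□□□□
□□□□□□
□□^□□□
□□■□■□
□□□■■□
□□□□□□
k=7  □□□□□□
□□□□□□
□□■>□□
□□■□■□
□□□■■□
□□□□□□
k=8  □□□□□□
□□□□□□
□□■■□□
□□■v■□
□□□■■□
□□□□□□
k=9  □□□□□□
□□□□□□
□□■■□□
□□<■■□
□□□■■□
□□□□□□
k=10  □□□□□□
□□□□□□
□□■■□□
□□□■■□
□□v■■□
□□□□□□
k=11  □□□□□□
□□□□□□
□□■■□□
□□□■■□
□<■■■□
□□□□□□
k=12  □□□□□□
□□□□□□
□□■■□□
□^□■■□
□■■■■□
□□□□□□
k=13  □□□□□□
□□□□□□
□□■■□□
□■>■■□
□■■■■□
□□□□□□
k=14  □□□□□□
□□□□□□
□□■■□□
□■■■■□
□■v■■□
□□□□□□
k=15  □□□□□□
□□□□□□
□□■■□□
□■■■■□
□■□>■□
□□□□□□
k=16  □□□□□□
□□□□□□
□□■■□□
□■■^■□
□■□□■□
□□□□□□
k=17  □□□□□□
□□□□□□
□□■■□□
□■<□■□
□■□□■□
□□□□□□
k=18  □□□□□□
□□□□□□
□□■■□□
□■□□■□
□■v□■□
□□□□□□
k=19  □□□□□□
□□□□□□
□□■■□□
□■□□■□
□<■□■□
□□□□□□
k=20  □□□□□□
□□□□□□
□□■■□□
□■□□■□
□□■□■□
□v□□□□
k=21  □□□□□□
□□□□□□
□□■■□□
□■□□■□
□□■□■□
<■□□□□

west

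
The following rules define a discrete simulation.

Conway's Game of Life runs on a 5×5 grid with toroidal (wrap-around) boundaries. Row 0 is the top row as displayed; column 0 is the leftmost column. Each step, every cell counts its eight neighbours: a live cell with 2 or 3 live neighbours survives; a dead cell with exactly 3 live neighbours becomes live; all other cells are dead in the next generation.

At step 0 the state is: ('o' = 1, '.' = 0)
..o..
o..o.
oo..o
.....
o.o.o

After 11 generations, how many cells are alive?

0) ..o..
o..o.
oo..o
.....
o.o.o
1) o.o..
o.oo.
oo..o
...o.
.o.o.
2) o....
..oo.
oo...
.o.o.
.o.oo
3) oo...
o.o.o
oo.oo
.o.o.
.o.oo
4) .....
..o..
.....
.o...
.o.oo
5) ..oo.
.....
.....
o.o..
o.o..
6) .ooo.
.....
.....
.....
..o.o
7) .ooo.
..o..
.....
.....
.oo..
8) ...o.
.ooo.
.....
.....
.o.o.
9) .o.oo
..oo.
..o..
.....
..o..
10) .o..o
.o..o
..oo.
.....
..oo.
11) .o..o
.o..o
..oo.
.....
..oo.

8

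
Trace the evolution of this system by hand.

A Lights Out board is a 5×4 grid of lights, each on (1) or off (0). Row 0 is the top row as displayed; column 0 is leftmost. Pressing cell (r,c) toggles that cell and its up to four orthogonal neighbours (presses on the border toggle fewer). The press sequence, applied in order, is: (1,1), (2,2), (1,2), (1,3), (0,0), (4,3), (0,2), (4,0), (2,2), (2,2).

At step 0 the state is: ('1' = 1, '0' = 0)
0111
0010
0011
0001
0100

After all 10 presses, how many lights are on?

10

[0] 0111
0010
0011
0001
0100
[1] 0011
1100
0111
0001
0100
[2] 0011
1110
0000
0011
0100
[3] 0001
1001
0010
0011
0100
[4] 0000
1010
0011
0011
0100
[5] 1100
0010
0011
0011
0100
[6] 1100
0010
0011
0010
0111
[7] 1011
0000
0011
0010
0111
[8] 1011
0000
0011
1010
1011
[9] 1011
0010
0100
1000
1011
[10] 1011
0000
0011
1010
1011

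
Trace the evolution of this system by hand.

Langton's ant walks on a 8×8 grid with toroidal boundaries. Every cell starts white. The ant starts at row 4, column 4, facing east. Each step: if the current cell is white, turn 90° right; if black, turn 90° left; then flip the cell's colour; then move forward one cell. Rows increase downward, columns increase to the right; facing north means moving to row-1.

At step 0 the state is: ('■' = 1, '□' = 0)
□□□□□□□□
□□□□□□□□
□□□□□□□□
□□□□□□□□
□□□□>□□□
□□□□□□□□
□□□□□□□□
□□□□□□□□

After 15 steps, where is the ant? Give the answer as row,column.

4,3

0) □□□□□□□□
□□□□□□□□
□□□□□□□□
□□□□□□□□
□□□□>□□□
□□□□□□□□
□□□□□□□□
□□□□□□□□
1) □□□□□□□□
□□□□□□□□
□□□□□□□□
□□□□□□□□
□□□□■□□□
□□□□v□□□
□□□□□□□□
□□□□□□□□
2) □□□□□□□□
□□□□□□□□
□□□□□□□□
□□□□□□□□
□□□□■□□□
□□□<■□□□
□□□□□□□□
□□□□□□□□
3) □□□□□□□□
□□□□□□□□
□□□□□□□□
□□□□□□□□
□□□^■□□□
□□□■■□□□
□□□□□□□□
□□□□□□□□
4) □□□□□□□□
□□□□□□□□
□□□□□□□□
□□□□□□□□
□□□■>□□□
□□□■■□□□
□□□□□□□□
□□□□□□□□
5) □□□□□□□□
□□□□□□□□
□□□□□□□□
□□□□^□□□
□□□■□□□□
□□□■■□□□
□□□□□□□□
□□□□□□□□
6) □□□□□□□□
□□□□□□□□
□□□□□□□□
□□□□■>□□
□□□■□□□□
□□□■■□□□
□□□□□□□□
□□□□□□□□
7) □□□□□□□□
□□□□□□□□
□□□□□□□□
□□□□■■□□
□□□■□v□□
□□□■■□□□
□□□□□□□□
□□□□□□□□
8) □□□□□□□□
□□□□□□□□
□□□□□□□□
□□□□■■□□
□□□■<■□□
□□□■■□□□
□□□□□□□□
□□□□□□□□
9) □□□□□□□□
□□□□□□□□
□□□□□□□□
□□□□^■□□
□□□■■■□□
□□□■■□□□
□□□□□□□□
□□□□□□□□
10) □□□□□□□□
□□□□□□□□
□□□□□□□□
□□□<□■□□
□□□■■■□□
□□□■■□□□
□□□□□□□□
□□□□□□□□
11) □□□□□□□□
□□□□□□□□
□□□^□□□□
□□□■□■□□
□□□■■■□□
□□□■■□□□
□□□□□□□□
□□□□□□□□
12) □□□□□□□□
□□□□□□□□
□□□■>□□□
□□□■□■□□
□□□■■■□□
□□□■■□□□
□□□□□□□□
□□□□□□□□
13) □□□□□□□□
□□□□□□□□
□□□■■□□□
□□□■v■□□
□□□■■■□□
□□□■■□□□
□□□□□□□□
□□□□□□□□
14) □□□□□□□□
□□□□□□□□
□□□■■□□□
□□□<■■□□
□□□■■■□□
□□□■■□□□
□□□□□□□□
□□□□□□□□
15) □□□□□□□□
□□□□□□□□
□□□■■□□□
□□□□■■□□
□□□v■■□□
□□□■■□□□
□□□□□□□□
□□□□□□□□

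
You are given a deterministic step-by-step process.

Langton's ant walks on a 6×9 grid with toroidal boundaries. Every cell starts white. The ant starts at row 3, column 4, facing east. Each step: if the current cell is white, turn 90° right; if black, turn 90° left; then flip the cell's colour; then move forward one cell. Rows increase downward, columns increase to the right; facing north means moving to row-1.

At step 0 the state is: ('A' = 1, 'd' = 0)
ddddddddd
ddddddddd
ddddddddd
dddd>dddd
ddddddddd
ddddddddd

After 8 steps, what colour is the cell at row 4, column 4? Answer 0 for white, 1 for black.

1

gen 0: ddddddddd
ddddddddd
ddddddddd
dddd>dddd
ddddddddd
ddddddddd
gen 1: ddddddddd
ddddddddd
ddddddddd
ddddAdddd
ddddvdddd
ddddddddd
gen 2: ddddddddd
ddddddddd
ddddddddd
ddddAdddd
ddd<Adddd
ddddddddd
gen 3: ddddddddd
ddddddddd
ddddddddd
ddd^Adddd
dddAAdddd
ddddddddd
gen 4: ddddddddd
ddddddddd
ddddddddd
dddA>dddd
dddAAdddd
ddddddddd
gen 5: ddddddddd
ddddddddd
dddd^dddd
dddAddddd
dddAAdddd
ddddddddd
gen 6: ddddddddd
ddddddddd
ddddA>ddd
dddAddddd
dddAAdddd
ddddddddd
gen 7: ddddddddd
ddddddddd
ddddAAddd
dddAdvddd
dddAAdddd
ddddddddd
gen 8: ddddddddd
ddddddddd
ddddAAddd
dddA<Addd
dddAAdddd
ddddddddd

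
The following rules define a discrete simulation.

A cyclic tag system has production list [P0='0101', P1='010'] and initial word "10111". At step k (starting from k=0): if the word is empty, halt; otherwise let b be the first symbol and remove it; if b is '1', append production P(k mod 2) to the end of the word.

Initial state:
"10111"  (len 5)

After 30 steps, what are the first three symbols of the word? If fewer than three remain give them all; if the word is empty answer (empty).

t=0: "10111"  (len 5)
t=1: "01110101"  (len 8)
t=2: "1110101"  (len 7)
t=3: "1101010101"  (len 10)
t=4: "101010101010"  (len 12)
t=5: "010101010100101"  (len 15)
t=6: "10101010100101"  (len 14)
t=7: "01010101001010101"  (len 17)
t=8: "1010101001010101"  (len 16)
t=9: "0101010010101010101"  (len 19)
t=10: "101010010101010101"  (len 18)
t=11: "010100101010101010101"  (len 21)
t=12: "10100101010101010101"  (len 20)
t=13: "01001010101010101010101"  (len 23)
t=14: "1001010101010101010101"  (len 22)
t=15: "0010101010101010101010101"  (len 25)
t=16: "010101010101010101010101"  (len 24)
t=17: "10101010101010101010101"  (len 23)
t=18: "0101010101010101010101010"  (len 25)
t=19: "101010101010101010101010"  (len 24)
t=20: "01010101010101010101010010"  (len 26)
t=21: "1010101010101010101010010"  (len 25)
t=22: "010101010101010101010010010"  (len 27)
t=23: "10101010101010101010010010"  (len 26)
t=24: "0101010101010101010010010010"  (len 28)
t=25: "101010101010101010010010010"  (len 27)
t=26: "01010101010101010010010010010"  (len 29)
t=27: "1010101010101010010010010010"  (len 28)
t=28: "010101010101010010010010010010"  (len 30)
t=29: "10101010101010010010010010010"  (len 29)
t=30: "0101010101010010010010010010010"  (len 31)

010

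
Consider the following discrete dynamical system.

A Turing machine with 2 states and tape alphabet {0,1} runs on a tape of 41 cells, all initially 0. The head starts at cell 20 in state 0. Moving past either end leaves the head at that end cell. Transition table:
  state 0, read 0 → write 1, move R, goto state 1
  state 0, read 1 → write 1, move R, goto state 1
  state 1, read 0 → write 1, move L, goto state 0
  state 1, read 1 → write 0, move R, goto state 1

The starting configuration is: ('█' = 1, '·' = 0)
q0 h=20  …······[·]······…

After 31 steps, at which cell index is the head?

31

k=0  q0 h=20  …······[·]······…
k=1  q1 h=21  …·····█[·]······…
k=2  q0 h=20  …······[█]█·····…
k=3  q1 h=21  …·····█[█]······…
k=4  q1 h=22  …····█·[·]······…
k=5  q0 h=21  …·····█[·]█·····…
k=6  q1 h=22  …····██[█]······…
k=7  q1 h=23  …···██·[·]······…
k=8  q0 h=22  …····██[·]█·····…
k=9  q1 h=23  …···███[█]······…
k=10  q1 h=24  …··███·[·]······…
k=11  q0 h=23  …···███[·]█·····…
k=12  q1 h=24  …··████[█]······…
k=13  q1 h=25  …·████·[·]······…
k=14  q0 h=24  …··████[·]█·····…
k=15  q1 h=25  …·█████[█]······…
k=16  q1 h=26  …█████·[·]······…
k=17  q0 h=25  …·█████[·]█·····…
k=18  q1 h=26  …██████[█]······…
k=19  q1 h=27  …█████·[·]······…
k=20  q0 h=26  …██████[·]█·····…
k=21  q1 h=27  …██████[█]······…
k=22  q1 h=28  …█████·[·]······…
k=23  q0 h=27  …██████[·]█·····…
k=24  q1 h=28  …██████[█]······…
k=25  q1 h=29  …█████·[·]······…
k=26  q0 h=28  …██████[·]█·····…
k=27  q1 h=29  …██████[█]······…
k=28  q1 h=30  …█████·[·]······…
k=29  q0 h=29  …██████[·]█·····…
k=30  q1 h=30  …██████[█]······…
k=31  q1 h=31  …█████·[·]······…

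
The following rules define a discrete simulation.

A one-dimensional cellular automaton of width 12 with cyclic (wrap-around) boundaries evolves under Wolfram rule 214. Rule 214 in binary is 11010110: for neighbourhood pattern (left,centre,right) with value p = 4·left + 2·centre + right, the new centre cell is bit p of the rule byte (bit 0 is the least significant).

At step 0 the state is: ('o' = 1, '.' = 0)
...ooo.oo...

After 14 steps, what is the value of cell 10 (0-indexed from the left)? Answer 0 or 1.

1

step 0: ...ooo.oo...
step 1: ..o.oo..oo..
step 2: .oo..ooo.oo.
step 3: o.ooo.oo..oo
step 4: o..oo..ooo.o
step 5: ooo.ooo.oo..
step 6: .oo..oo..ooo
step 7: ..ooo.ooo.oo
step 8: oo.oo..oo..o
step 9: oo..ooo.ooo.
step 10: .ooo.oo..oo.
step 11: o.oo..ooo.oo
step 12: o..ooo.oo..o
step 13: ooo.oo..ooo.
step 14: .oo..ooo.oo.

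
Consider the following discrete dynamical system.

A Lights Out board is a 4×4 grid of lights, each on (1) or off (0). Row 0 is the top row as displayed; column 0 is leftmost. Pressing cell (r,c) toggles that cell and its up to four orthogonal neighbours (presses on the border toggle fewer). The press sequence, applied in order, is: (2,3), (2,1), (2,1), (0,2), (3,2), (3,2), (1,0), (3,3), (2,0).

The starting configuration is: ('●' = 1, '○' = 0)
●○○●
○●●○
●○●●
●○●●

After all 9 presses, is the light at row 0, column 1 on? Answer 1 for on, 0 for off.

1

0) ●○○●
○●●○
●○●●
●○●●
1) ●○○●
○●●●
●○○○
●○●○
2) ●○○●
○○●●
○●●○
●●●○
3) ●○○●
○●●●
●○○○
●○●○
4) ●●●○
○●○●
●○○○
●○●○
5) ●●●○
○●○●
●○●○
●●○●
6) ●●●○
○●○●
●○○○
●○●○
7) ○●●○
●○○●
○○○○
●○●○
8) ○●●○
●○○●
○○○●
●○○●
9) ○●●○
○○○●
●●○●
○○○●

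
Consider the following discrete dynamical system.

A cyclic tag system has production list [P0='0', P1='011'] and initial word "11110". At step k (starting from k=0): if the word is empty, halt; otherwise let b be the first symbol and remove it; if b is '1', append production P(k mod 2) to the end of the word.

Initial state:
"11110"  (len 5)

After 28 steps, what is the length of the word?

k=0  "11110"  (len 5)
k=1  "11100"  (len 5)
k=2  "1100011"  (len 7)
k=3  "1000110"  (len 7)
k=4  "000110011"  (len 9)
k=5  "00110011"  (len 8)
k=6  "0110011"  (len 7)
k=7  "110011"  (len 6)
k=8  "10011011"  (len 8)
k=9  "00110110"  (len 8)
k=10  "0110110"  (len 7)
k=11  "110110"  (len 6)
k=12  "10110011"  (len 8)
k=13  "01100110"  (len 8)
k=14  "1100110"  (len 7)
k=15  "1001100"  (len 7)
k=16  "001100011"  (len 9)
k=17  "01100011"  (len 8)
k=18  "1100011"  (len 7)
k=19  "1000110"  (len 7)
k=20  "000110011"  (len 9)
k=21  "00110011"  (len 8)
k=22  "0110011"  (len 7)
k=23  "110011"  (len 6)
k=24  "10011011"  (len 8)
k=25  "00110110"  (len 8)
k=26  "0110110"  (len 7)
k=27  "110110"  (len 6)
k=28  "10110011"  (len 8)

8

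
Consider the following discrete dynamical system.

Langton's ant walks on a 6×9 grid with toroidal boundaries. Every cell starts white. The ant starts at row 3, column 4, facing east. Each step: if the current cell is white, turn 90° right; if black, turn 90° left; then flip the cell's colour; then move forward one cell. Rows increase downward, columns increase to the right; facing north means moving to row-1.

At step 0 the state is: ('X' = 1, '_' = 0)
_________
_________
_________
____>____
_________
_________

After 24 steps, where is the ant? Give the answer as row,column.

gen 0: _________
_________
_________
____>____
_________
_________
gen 1: _________
_________
_________
____X____
____v____
_________
gen 2: _________
_________
_________
____X____
___<X____
_________
gen 3: _________
_________
_________
___^X____
___XX____
_________
gen 4: _________
_________
_________
___X>____
___XX____
_________
gen 5: _________
_________
____^____
___X_____
___XX____
_________
gen 6: _________
_________
____X>___
___X_____
___XX____
_________
gen 7: _________
_________
____XX___
___X_v___
___XX____
_________
gen 8: _________
_________
____XX___
___X<X___
___XX____
_________
gen 9: _________
_________
____^X___
___XXX___
___XX____
_________
gen 10: _________
_________
___<_X___
___XXX___
___XX____
_________
gen 11: _________
___^_____
___X_X___
___XXX___
___XX____
_________
gen 12: _________
___X>____
___X_X___
___XXX___
___XX____
_________
gen 13: _________
___XX____
___XvX___
___XXX___
___XX____
_________
gen 14: _________
___XX____
___<XX___
___XXX___
___XX____
_________
gen 15: _________
___XX____
____XX___
___vXX___
___XX____
_________
gen 16: _________
___XX____
____XX___
____>X___
___XX____
_________
gen 17: _________
___XX____
____^X___
_____X___
___XX____
_________
gen 18: _________
___XX____
___<_X___
_____X___
___XX____
_________
gen 19: _________
___^X____
___X_X___
_____X___
___XX____
_________
gen 20: _________
__<_X____
___X_X___
_____X___
___XX____
_________
gen 21: __^______
__X_X____
___X_X___
_____X___
___XX____
_________
gen 22: __X>_____
__X_X____
___X_X___
_____X___
___XX____
_________
gen 23: __XX_____
__XvX____
___X_X___
_____X___
___XX____
_________
gen 24: __XX_____
__<XX____
___X_X___
_____X___
___XX____
_________

1,2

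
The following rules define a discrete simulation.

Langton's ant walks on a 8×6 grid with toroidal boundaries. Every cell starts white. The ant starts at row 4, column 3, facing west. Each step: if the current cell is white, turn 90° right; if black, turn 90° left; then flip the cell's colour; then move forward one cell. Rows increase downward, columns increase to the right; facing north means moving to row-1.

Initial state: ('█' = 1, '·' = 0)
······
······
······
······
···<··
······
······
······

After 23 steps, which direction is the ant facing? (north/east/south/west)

t=0: ······
······
······
······
···<··
······
······
······
t=1: ······
······
······
···^··
···█··
······
······
······
t=2: ······
······
······
···█>·
···█··
······
······
······
t=3: ······
······
······
···██·
···█v·
······
······
······
t=4: ······
······
······
···██·
···<█·
······
······
······
t=5: ······
······
······
···██·
····█·
···v··
······
······
t=6: ······
······
······
···██·
····█·
··<█··
······
······
t=7: ······
······
······
···██·
··^·█·
··██··
······
······
t=8: ······
······
······
···██·
··█>█·
··██··
······
······
t=9: ······
······
······
···██·
··███·
··█v··
······
······
t=10: ······
······
······
···██·
··███·
··█·>·
······
······
t=11: ······
······
······
···██·
··███·
··█·█·
····v·
······
t=12: ······
······
······
···██·
··███·
··█·█·
···<█·
······
t=13: ······
······
······
···██·
··███·
··█^█·
···██·
······
t=14: ······
······
······
···██·
··███·
··██>·
···██·
······
t=15: ······
······
······
···██·
··██^·
··██··
···██·
······
t=16: ······
······
······
···██·
··█<··
··██··
···██·
······
t=17: ······
······
······
···██·
··█···
··█v··
···██·
······
t=18: ······
······
······
···██·
··█···
··█·>·
···██·
······
t=19: ······
······
······
···██·
··█···
··█·█·
···█v·
······
t=20: ······
······
······
···██·
··█···
··█·█·
···█·>
······
t=21: ······
······
······
···██·
··█···
··█·█·
···█·█
·····v
t=22: ······
······
······
···██·
··█···
··█·█·
···█·█
····<█
t=23: ······
······
······
···██·
··█···
··█·█·
···█^█
····██

north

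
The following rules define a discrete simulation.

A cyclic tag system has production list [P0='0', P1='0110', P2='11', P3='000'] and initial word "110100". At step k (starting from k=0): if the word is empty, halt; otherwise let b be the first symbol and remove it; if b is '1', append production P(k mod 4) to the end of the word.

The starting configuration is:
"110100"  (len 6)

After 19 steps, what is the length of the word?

5

t=0: "110100"  (len 6)
t=1: "101000"  (len 6)
t=2: "010000110"  (len 9)
t=3: "10000110"  (len 8)
t=4: "0000110000"  (len 10)
t=5: "000110000"  (len 9)
t=6: "00110000"  (len 8)
t=7: "0110000"  (len 7)
t=8: "110000"  (len 6)
t=9: "100000"  (len 6)
t=10: "000000110"  (len 9)
t=11: "00000110"  (len 8)
t=12: "0000110"  (len 7)
t=13: "000110"  (len 6)
t=14: "00110"  (len 5)
t=15: "0110"  (len 4)
t=16: "110"  (len 3)
t=17: "100"  (len 3)
t=18: "000110"  (len 6)
t=19: "00110"  (len 5)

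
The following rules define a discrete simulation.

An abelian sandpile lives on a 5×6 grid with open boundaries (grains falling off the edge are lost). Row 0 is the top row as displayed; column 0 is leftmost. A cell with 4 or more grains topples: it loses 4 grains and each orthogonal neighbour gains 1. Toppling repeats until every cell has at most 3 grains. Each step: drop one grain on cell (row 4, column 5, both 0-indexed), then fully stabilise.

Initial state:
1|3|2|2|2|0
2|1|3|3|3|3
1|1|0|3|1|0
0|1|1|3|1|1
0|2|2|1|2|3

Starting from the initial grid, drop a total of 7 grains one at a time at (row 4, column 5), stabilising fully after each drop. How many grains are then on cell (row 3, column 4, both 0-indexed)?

step 0: 1|3|2|2|2|0
2|1|3|3|3|3
1|1|0|3|1|0
0|1|1|3|1|1
0|2|2|1|2|3
step 1: 1|3|2|2|2|0
2|1|3|3|3|3
1|1|0|3|1|0
0|1|1|3|1|2
0|2|2|1|3|0
step 2: 1|3|2|2|2|0
2|1|3|3|3|3
1|1|0|3|1|0
0|1|1|3|1|2
0|2|2|1|3|1
step 3: 1|3|2|2|2|0
2|1|3|3|3|3
1|1|0|3|1|0
0|1|1|3|1|2
0|2|2|1|3|2
step 4: 1|3|2|2|2|0
2|1|3|3|3|3
1|1|0|3|1|0
0|1|1|3|1|2
0|2|2|1|3|3
step 5: 1|3|2|2|2|0
2|1|3|3|3|3
1|1|0|3|1|0
0|1|1|3|2|3
0|2|2|2|0|1
step 6: 1|3|2|2|2|0
2|1|3|3|3|3
1|1|0|3|1|0
0|1|1|3|2|3
0|2|2|2|0|2
step 7: 1|3|2|2|2|0
2|1|3|3|3|3
1|1|0|3|1|0
0|1|1|3|2|3
0|2|2|2|0|3

2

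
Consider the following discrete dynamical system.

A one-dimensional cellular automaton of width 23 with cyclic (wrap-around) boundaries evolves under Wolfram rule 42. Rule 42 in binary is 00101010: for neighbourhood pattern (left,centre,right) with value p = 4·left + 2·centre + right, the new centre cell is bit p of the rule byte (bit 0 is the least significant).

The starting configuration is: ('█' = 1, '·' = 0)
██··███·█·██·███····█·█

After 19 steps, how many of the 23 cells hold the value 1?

k=0  ██··███·█·██·███····█·█
k=1  ···██··█·██·██·····█·██
k=2  ··██··█·██·██·····█·██·
k=3  ·██··█·██·██·····█·██··
k=4  ██··█·██·██·····█·██···
k=5  █··█·██·██·····█·██···█
k=6  ··█·██·██·····█·██···██
k=7  ·█·██·██·····█·██···██·
k=8  █·██·██·····█·██···██··
k=9  ·██·██·····█·██···██··█
k=10  ██·██·····█·██···██··█·
k=11  █·██·····█·██···██··█·█
k=12  ·██·····█·██···██··█·██
k=13  ██·····█·██···██··█·██·
k=14  █·····█·██···██··█·██·█
k=15  ·····█·██···██··█·██·██
k=16  ····█·██···██··█·██·██·
k=17  ···█·██···██··█·██·██··
k=18  ··█·██···██··█·██·██···
k=19  ·█·██···██··█·██·██····

10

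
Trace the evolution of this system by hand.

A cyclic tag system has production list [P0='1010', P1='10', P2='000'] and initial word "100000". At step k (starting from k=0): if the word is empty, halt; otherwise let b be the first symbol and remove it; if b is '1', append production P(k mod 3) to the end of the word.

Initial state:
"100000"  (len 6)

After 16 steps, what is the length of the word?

7

step 0: "100000"  (len 6)
step 1: "000001010"  (len 9)
step 2: "00001010"  (len 8)
step 3: "0001010"  (len 7)
step 4: "001010"  (len 6)
step 5: "01010"  (len 5)
step 6: "1010"  (len 4)
step 7: "0101010"  (len 7)
step 8: "101010"  (len 6)
step 9: "01010000"  (len 8)
step 10: "1010000"  (len 7)
step 11: "01000010"  (len 8)
step 12: "1000010"  (len 7)
step 13: "0000101010"  (len 10)
step 14: "000101010"  (len 9)
step 15: "00101010"  (len 8)
step 16: "0101010"  (len 7)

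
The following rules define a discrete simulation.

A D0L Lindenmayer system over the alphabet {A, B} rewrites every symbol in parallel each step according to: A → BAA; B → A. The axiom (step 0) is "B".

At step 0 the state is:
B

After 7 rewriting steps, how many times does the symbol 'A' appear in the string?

gen 0: B
gen 1: A
gen 2: BAA
gen 3: ABAABAA
gen 4: BAAABAABAAABAABAA
gen 5: ABAABAABAAABAABAAABAABAABAAABAABAAABAABAA
gen 6: BAAABAABAAABAABAAABAABAABAAABAABAAABAABAABAAABAABAAABAABAAABAABAABAAABAABAAABAABAABAAABAABAAABAABAA
gen 7: ABAABAABAAABAABAAABAABAABAAABAABAAABAABAABAAABAABAAABAABAA…BAAABAABAAABAABAAABAABAABAAABAABAAABAABAABAAABAABAAABAABAA  (len 239)

169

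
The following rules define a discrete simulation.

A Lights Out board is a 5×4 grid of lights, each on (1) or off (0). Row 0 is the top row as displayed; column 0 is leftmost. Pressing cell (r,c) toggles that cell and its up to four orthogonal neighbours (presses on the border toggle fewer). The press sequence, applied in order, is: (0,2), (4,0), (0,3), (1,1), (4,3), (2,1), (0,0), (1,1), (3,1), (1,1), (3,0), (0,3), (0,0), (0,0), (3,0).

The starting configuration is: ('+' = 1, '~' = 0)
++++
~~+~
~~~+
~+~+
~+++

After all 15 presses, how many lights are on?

9

k=0  ++++
~~+~
~~~+
~+~+
~+++
k=1  +~~~
~~~~
~~~+
~+~+
~+++
k=2  +~~~
~~~~
~~~+
++~+
+~++
k=3  +~++
~~~+
~~~+
++~+
+~++
k=4  ++++
++++
~+~+
++~+
+~++
k=5  ++++
++++
~+~+
++~~
+~~~
k=6  ++++
+~++
+~++
+~~~
+~~~
k=7  ~~++
~~++
+~++
+~~~
+~~~
k=8  ~+++
++~+
++++
+~~~
+~~~
k=9  ~+++
++~+
+~++
~++~
++~~
k=10  ~~++
~~++
++++
~++~
++~~
k=11  ~~++
~~++
~+++
+~+~
~+~~
k=12  ~~~~
~~+~
~+++
+~+~
~+~~
k=13  ++~~
+~+~
~+++
+~+~
~+~~
k=14  ~~~~
~~+~
~+++
+~+~
~+~~
k=15  ~~~~
~~+~
++++
~++~
++~~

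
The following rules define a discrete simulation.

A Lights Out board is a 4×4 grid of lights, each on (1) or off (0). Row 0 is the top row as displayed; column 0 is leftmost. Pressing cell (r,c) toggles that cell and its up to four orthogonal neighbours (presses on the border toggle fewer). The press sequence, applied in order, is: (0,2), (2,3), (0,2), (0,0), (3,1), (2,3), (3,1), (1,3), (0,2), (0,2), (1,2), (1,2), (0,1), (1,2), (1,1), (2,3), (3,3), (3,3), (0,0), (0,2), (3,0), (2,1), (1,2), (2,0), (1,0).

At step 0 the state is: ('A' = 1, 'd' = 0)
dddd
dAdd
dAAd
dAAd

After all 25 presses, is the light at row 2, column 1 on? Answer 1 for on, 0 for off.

gen 0: dddd
dAdd
dAAd
dAAd
gen 1: dAAA
dAAd
dAAd
dAAd
gen 2: dAAA
dAAA
dAdA
dAAA
gen 3: dddd
dAdA
dAdA
dAAA
gen 4: AAdd
AAdA
dAdA
dAAA
gen 5: AAdd
AAdA
dddA
AddA
gen 6: AAdd
AAdd
ddAd
Addd
gen 7: AAdd
AAdd
dAAd
dAAd
gen 8: AAdA
AAAA
dAAA
dAAd
gen 9: AdAd
AAdA
dAAA
dAAd
gen 10: AAdA
AAAA
dAAA
dAAd
gen 11: AAAA
Addd
dAdA
dAAd
gen 12: AAdA
AAAA
dAAA
dAAd
gen 13: ddAA
AdAA
dAAA
dAAd
gen 14: dddA
AAdd
dAdA
dAAd
gen 15: dAdA
ddAd
dddA
dAAd
gen 16: dAdA
ddAA
ddAd
dAAA
gen 17: dAdA
ddAA
ddAA
dAdd
gen 18: dAdA
ddAA
ddAd
dAAA
gen 19: AddA
AdAA
ddAd
dAAA
gen 20: AAAd
AddA
ddAd
dAAA
gen 21: AAAd
AddA
AdAd
AdAA
gen 22: AAAd
AAdA
dAdd
AAAA
gen 23: AAdd
AdAd
dAAd
AAAA
gen 24: AAdd
ddAd
AdAd
dAAA
gen 25: dAdd
AAAd
ddAd
dAAA

0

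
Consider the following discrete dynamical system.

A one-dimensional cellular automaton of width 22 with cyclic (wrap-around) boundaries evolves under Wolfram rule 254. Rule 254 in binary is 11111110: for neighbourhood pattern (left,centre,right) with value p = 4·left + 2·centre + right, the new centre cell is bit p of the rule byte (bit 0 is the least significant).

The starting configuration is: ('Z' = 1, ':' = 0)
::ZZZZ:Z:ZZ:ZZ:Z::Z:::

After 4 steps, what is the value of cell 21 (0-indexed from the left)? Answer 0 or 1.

1

k=0  ::ZZZZ:Z:ZZ:ZZ:Z::Z:::
k=1  :ZZZZZZZZZZZZZZZZZZZ::
k=2  ZZZZZZZZZZZZZZZZZZZZZ:
k=3  ZZZZZZZZZZZZZZZZZZZZZZ
k=4  ZZZZZZZZZZZZZZZZZZZZZZ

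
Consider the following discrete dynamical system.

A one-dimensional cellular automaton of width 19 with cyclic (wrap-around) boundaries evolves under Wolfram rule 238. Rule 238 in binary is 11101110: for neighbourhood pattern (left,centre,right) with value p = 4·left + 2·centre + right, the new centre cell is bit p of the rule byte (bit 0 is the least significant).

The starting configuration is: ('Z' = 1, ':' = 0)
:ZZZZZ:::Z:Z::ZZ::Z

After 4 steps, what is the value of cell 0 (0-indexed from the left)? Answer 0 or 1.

1

[0] :ZZZZZ:::Z:Z::ZZ::Z
[1] ZZZZZZ::ZZZZ:ZZZ:ZZ
[2] ZZZZZZ:ZZZZZZZZZZZZ
[3] ZZZZZZZZZZZZZZZZZZZ
[4] ZZZZZZZZZZZZZZZZZZZ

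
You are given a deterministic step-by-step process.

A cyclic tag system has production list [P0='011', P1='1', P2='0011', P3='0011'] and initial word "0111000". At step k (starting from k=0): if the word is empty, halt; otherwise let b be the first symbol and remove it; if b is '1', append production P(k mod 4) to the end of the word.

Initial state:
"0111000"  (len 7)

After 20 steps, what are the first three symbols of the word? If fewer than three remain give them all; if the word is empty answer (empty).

001

0) "0111000"  (len 7)
1) "111000"  (len 6)
2) "110001"  (len 6)
3) "100010011"  (len 9)
4) "000100110011"  (len 12)
5) "00100110011"  (len 11)
6) "0100110011"  (len 10)
7) "100110011"  (len 9)
8) "001100110011"  (len 12)
9) "01100110011"  (len 11)
10) "1100110011"  (len 10)
11) "1001100110011"  (len 13)
12) "0011001100110011"  (len 16)
13) "011001100110011"  (len 15)
14) "11001100110011"  (len 14)
15) "10011001100110011"  (len 17)
16) "00110011001100110011"  (len 20)
17) "0110011001100110011"  (len 19)
18) "110011001100110011"  (len 18)
19) "100110011001100110011"  (len 21)
20) "001100110011001100110011"  (len 24)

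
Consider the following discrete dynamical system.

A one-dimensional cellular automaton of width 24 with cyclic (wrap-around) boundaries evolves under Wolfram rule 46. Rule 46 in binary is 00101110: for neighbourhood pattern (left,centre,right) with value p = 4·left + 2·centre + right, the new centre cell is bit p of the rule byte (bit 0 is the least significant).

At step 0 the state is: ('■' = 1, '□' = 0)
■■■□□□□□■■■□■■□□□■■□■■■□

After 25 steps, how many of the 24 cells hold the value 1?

0) ■■■□□□□□■■■□■■□□□■■□■■■□
1) ■□□□□□□■■□□■■□□□■■□■■□□■
2) □□□□□□■■□□■■□□□■■□■■□□■■
3) □□□□□■■□□■■□□□■■□■■□□■■□
4) □□□□■■□□■■□□□■■□■■□□■■□□
5) □□□■■□□■■□□□■■□■■□□■■□□□
6) □□■■□□■■□□□■■□■■□□■■□□□□
7) □■■□□■■□□□■■□■■□□■■□□□□□
8) ■■□□■■□□□■■□■■□□■■□□□□□□
9) ■□□■■□□□■■□■■□□■■□□□□□□■
10) □□■■□□□■■□■■□□■■□□□□□□■■
11) □■■□□□■■□■■□□■■□□□□□□■■□
12) ■■□□□■■□■■□□■■□□□□□□■■□□
13) ■□□□■■□■■□□■■□□□□□□■■□□■
14) □□□■■□■■□□■■□□□□□□■■□□■■
15) □□■■□■■□□■■□□□□□□■■□□■■□
16) □■■□■■□□■■□□□□□□■■□□■■□□
17) ■■□■■□□■■□□□□□□■■□□■■□□□
18) ■□■■□□■■□□□□□□■■□□■■□□□■
19) □■■□□■■□□□□□□■■□□■■□□□■■
20) ■■□□■■□□□□□□■■□□■■□□□■■□
21) ■□□■■□□□□□□■■□□■■□□□■■□■
22) □□■■□□□□□□■■□□■■□□□■■□■■
23) □■■□□□□□□■■□□■■□□□■■□■■□
24) ■■□□□□□□■■□□■■□□□■■□■■□□
25) ■□□□□□□■■□□■■□□□■■□■■□□■

10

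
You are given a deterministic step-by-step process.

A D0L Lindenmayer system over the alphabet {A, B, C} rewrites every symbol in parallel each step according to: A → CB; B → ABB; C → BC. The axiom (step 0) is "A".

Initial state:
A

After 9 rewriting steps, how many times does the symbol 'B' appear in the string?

t=0: A
t=1: CB
t=2: BCABB
t=3: ABBBCCBABBABB
t=4: CBABBABBABBBCBCABBCBABBABBCBABBABB
t=5: BCABBCBABBABBCBABBABBCBABBABBABBBCABBBCCBABBABBBCABBCBABBABBCBABBABBBCABBCBABBABBCBABBABB
t=6: ABBBCCBABBABBBCABBCBABBABBCBABBABBBCABBCBABBABBCBABBABBBCA…ABBABBBCCBABBABBBCABBCBABBABBCBABBABBBCABBCBABBABBCBABBABB  (len 233)
t=7: CBABBABBABBBCBCABBCBABBABBCBABBABBABBBCCBABBABBBCABBCBABBA…ABBABBBCCBABBABBBCABBCBABBABBCBABBABBBCABBCBABBABBCBABBABB  (len 610)
t=8: BCABBCBABBABBCBABBABBCBABBABBABBBCABBBCCBABBABBBCABBCBABBA…ABBABBBCCBABBABBBCABBCBABBABBCBABBABBBCABBCBABBABBCBABBABB  (len 1597)
t=9: ABBBCCBABBABBBCABBCBABBABBCBABBABBBCABBCBABBABBCBABBABBBCA…ABBABBBCCBABBABBBCABBCBABBABBCBABBABBBCABBCBABBABBCBABBABB  (len 4181)

2584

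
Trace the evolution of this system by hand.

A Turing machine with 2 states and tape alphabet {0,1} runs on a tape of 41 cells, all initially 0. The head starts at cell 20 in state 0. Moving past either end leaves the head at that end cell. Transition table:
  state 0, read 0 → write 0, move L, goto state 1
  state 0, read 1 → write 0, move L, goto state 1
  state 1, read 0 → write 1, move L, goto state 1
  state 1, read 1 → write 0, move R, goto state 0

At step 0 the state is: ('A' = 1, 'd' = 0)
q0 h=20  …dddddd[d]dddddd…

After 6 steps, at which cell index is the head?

k=0  q0 h=20  …dddddd[d]dddddd…
k=1  q1 h=19  …dddddd[d]dddddd…
k=2  q1 h=18  …dddddd[d]Addddd…
k=3  q1 h=17  …dddddd[d]AAdddd…
k=4  q1 h=16  …dddddd[d]AAAddd…
k=5  q1 h=15  …dddddd[d]AAAAdd…
k=6  q1 h=14  …dddddd[d]AAAAAd…

14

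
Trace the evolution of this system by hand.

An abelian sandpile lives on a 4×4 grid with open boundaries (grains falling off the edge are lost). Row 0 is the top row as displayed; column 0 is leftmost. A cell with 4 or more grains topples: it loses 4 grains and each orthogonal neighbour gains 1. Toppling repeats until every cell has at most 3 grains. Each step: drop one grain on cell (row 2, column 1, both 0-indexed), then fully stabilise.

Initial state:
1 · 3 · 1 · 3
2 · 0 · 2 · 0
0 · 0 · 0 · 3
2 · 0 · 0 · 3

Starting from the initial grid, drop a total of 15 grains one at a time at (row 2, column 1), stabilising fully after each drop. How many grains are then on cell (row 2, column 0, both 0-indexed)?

gen 0: 1 · 3 · 1 · 3
2 · 0 · 2 · 0
0 · 0 · 0 · 3
2 · 0 · 0 · 3
gen 1: 1 · 3 · 1 · 3
2 · 0 · 2 · 0
0 · 1 · 0 · 3
2 · 0 · 0 · 3
gen 2: 1 · 3 · 1 · 3
2 · 0 · 2 · 0
0 · 2 · 0 · 3
2 · 0 · 0 · 3
gen 3: 1 · 3 · 1 · 3
2 · 0 · 2 · 0
0 · 3 · 0 · 3
2 · 0 · 0 · 3
gen 4: 1 · 3 · 1 · 3
2 · 1 · 2 · 0
1 · 0 · 1 · 3
2 · 1 · 0 · 3
gen 5: 1 · 3 · 1 · 3
2 · 1 · 2 · 0
1 · 1 · 1 · 3
2 · 1 · 0 · 3
gen 6: 1 · 3 · 1 · 3
2 · 1 · 2 · 0
1 · 2 · 1 · 3
2 · 1 · 0 · 3
gen 7: 1 · 3 · 1 · 3
2 · 1 · 2 · 0
1 · 3 · 1 · 3
2 · 1 · 0 · 3
gen 8: 1 · 3 · 1 · 3
2 · 2 · 2 · 0
2 · 0 · 2 · 3
2 · 2 · 0 · 3
gen 9: 1 · 3 · 1 · 3
2 · 2 · 2 · 0
2 · 1 · 2 · 3
2 · 2 · 0 · 3
gen 10: 1 · 3 · 1 · 3
2 · 2 · 2 · 0
2 · 2 · 2 · 3
2 · 2 · 0 · 3
gen 11: 1 · 3 · 1 · 3
2 · 2 · 2 · 0
2 · 3 · 2 · 3
2 · 2 · 0 · 3
gen 12: 1 · 3 · 1 · 3
2 · 3 · 2 · 0
3 · 0 · 3 · 3
2 · 3 · 0 · 3
gen 13: 1 · 3 · 1 · 3
2 · 3 · 2 · 0
3 · 1 · 3 · 3
2 · 3 · 0 · 3
gen 14: 1 · 3 · 1 · 3
2 · 3 · 2 · 0
3 · 2 · 3 · 3
2 · 3 · 0 · 3
gen 15: 1 · 3 · 1 · 3
2 · 3 · 2 · 0
3 · 3 · 3 · 3
2 · 3 · 0 · 3

3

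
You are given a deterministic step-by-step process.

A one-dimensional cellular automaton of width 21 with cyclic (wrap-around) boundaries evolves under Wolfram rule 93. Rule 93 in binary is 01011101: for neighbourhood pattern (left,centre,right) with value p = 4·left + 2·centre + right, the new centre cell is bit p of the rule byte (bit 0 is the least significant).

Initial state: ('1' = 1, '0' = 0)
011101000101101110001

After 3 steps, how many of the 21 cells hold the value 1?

t=0: 011101000101101110001
t=1: 010101110101101011101
t=2: 010101010101101010101
t=3: 010101010101101010101

11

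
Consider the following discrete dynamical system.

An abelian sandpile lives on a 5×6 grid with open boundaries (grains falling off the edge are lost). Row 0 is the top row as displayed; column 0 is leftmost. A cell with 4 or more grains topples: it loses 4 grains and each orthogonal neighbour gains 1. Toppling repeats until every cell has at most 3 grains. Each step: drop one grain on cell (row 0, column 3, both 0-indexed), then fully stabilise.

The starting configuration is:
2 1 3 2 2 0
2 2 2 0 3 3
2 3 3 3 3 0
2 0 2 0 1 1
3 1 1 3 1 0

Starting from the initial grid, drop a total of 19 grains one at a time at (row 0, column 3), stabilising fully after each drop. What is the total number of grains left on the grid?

56

k=0  2 1 3 2 2 0
2 2 2 0 3 3
2 3 3 3 3 0
2 0 2 0 1 1
3 1 1 3 1 0
k=1  2 1 3 3 2 0
2 2 2 0 3 3
2 3 3 3 3 0
2 0 2 0 1 1
3 1 1 3 1 0
k=2  2 2 0 1 3 0
2 2 3 1 3 3
2 3 3 3 3 0
2 0 2 0 1 1
3 1 1 3 1 0
k=3  2 2 0 2 3 0
2 2 3 1 3 3
2 3 3 3 3 0
2 0 2 0 1 1
3 1 1 3 1 0
k=4  2 2 0 3 3 0
2 2 3 1 3 3
2 3 3 3 3 0
2 0 2 0 1 1
3 1 1 3 1 0
k=5  2 3 2 2 1 2
3 0 2 1 3 0
3 1 2 2 1 2
2 1 3 1 2 1
3 1 1 3 1 0
k=6  2 3 2 3 1 2
3 0 2 1 3 0
3 1 2 2 1 2
2 1 3 1 2 1
3 1 1 3 1 0
k=7  2 3 3 0 2 2
3 0 2 2 3 0
3 1 2 2 1 2
2 1 3 1 2 1
3 1 1 3 1 0
k=8  2 3 3 1 2 2
3 0 2 2 3 0
3 1 2 2 1 2
2 1 3 1 2 1
3 1 1 3 1 0
k=9  2 3 3 2 2 2
3 0 2 2 3 0
3 1 2 2 1 2
2 1 3 1 2 1
3 1 1 3 1 0
k=10  2 3 3 3 2 2
3 0 2 2 3 0
3 1 2 2 1 2
2 1 3 1 2 1
3 1 1 3 1 0
k=11  3 0 1 1 3 2
3 1 3 3 3 0
3 1 2 2 1 2
2 1 3 1 2 1
3 1 1 3 1 0
k=12  3 0 1 2 3 2
3 1 3 3 3 0
3 1 2 2 1 2
2 1 3 1 2 1
3 1 1 3 1 0
k=13  3 0 1 3 3 2
3 1 3 3 3 0
3 1 2 2 1 2
2 1 3 1 2 1
3 1 1 3 1 0
k=14  3 0 3 2 1 3
3 2 0 2 1 1
3 1 3 3 2 2
2 1 3 1 2 1
3 1 1 3 1 0
k=15  3 0 3 3 1 3
3 2 0 2 1 1
3 1 3 3 2 2
2 1 3 1 2 1
3 1 1 3 1 0
k=16  3 1 0 1 2 3
3 2 1 3 1 1
3 1 3 3 2 2
2 1 3 1 2 1
3 1 1 3 1 0
k=17  3 1 0 2 2 3
3 2 1 3 1 1
3 1 3 3 2 2
2 1 3 1 2 1
3 1 1 3 1 0
k=18  3 1 0 3 2 3
3 2 1 3 1 1
3 1 3 3 2 2
2 1 3 1 2 1
3 1 1 3 1 0
k=19  3 1 1 1 3 3
3 2 3 1 2 1
3 2 1 1 3 2
2 2 0 3 2 1
3 1 2 3 1 0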